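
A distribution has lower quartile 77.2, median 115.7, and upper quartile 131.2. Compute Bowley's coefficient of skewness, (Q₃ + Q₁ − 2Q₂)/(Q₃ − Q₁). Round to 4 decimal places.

numerator: Q₃ + Q₁ − 2Q₂ = 131.2 + 77.2 − 2×115.7 = -23.0000
denominator: Q₃ − Q₁ = 131.2 − 77.2 = 54.0000
Bowley skewness = -23.0000 / 54.0000 ≈ -0.4259

-0.4259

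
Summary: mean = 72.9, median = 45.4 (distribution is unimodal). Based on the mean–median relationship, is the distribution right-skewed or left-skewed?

right-skewed

mean − median = 72.9 − 45.4 = 27.5
mean > median ⇒ the longer tail is on the right ⇒ right-skewed (positively skewed).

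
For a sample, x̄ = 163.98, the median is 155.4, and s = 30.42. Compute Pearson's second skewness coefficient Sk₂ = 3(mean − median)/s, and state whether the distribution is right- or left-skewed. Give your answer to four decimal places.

0.8462, right-skewed

Sk₂ = 3(163.98 − 155.4) / 30.42 = 3 × 8.5800 / 30.42
    = 25.7400 / 30.42 ≈ 0.8462
Sk₂ > 0 ⇒ mean > median ⇒ right-skewed (positive skew).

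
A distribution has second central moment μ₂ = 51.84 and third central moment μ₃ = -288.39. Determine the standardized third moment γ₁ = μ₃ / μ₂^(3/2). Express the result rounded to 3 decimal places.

-0.773

σ = √μ₂ = √51.84 = 7.20000
σ³ = μ₂^(3/2) = 373.24800
γ₁ = μ₃/σ³ = -288.39 / 373.24800 ≈ -0.773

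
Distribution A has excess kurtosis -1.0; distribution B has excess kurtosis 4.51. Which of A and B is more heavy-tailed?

B

Higher excess kurtosis ⇒ heavier tails relative to the normal distribution.
-1.0 vs 4.51: the larger is 4.51, so B has heavier tails. (B is leptokurtic — heavier-than-normal tails; the other is platykurtic.)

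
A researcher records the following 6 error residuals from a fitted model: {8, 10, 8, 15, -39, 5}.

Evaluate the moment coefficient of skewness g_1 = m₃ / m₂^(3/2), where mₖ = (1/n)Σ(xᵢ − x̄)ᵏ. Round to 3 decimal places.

-1.676

x̄ = (8 + 10 + 8 + 15 - 39 + 5) / 6 = 1.1667
deviations (xᵢ − x̄): 6.8333, 8.8333, 6.8333, 13.8333, -40.1667, 3.8333
Σ(xᵢ − x̄)² = 1990.8333 ⇒ m₂ = 1990.8333/6 = 331.80556
Σ(xᵢ − x̄)³ = -60772.4444 ⇒ m₃ = -60772.4444/6 = -10128.74074
m₂^(3/2) = 331.80556^(1.5) = 6044.01426
g_1 = m₃ / m₂^(3/2) = -10128.74074 / 6044.01426 ≈ -1.676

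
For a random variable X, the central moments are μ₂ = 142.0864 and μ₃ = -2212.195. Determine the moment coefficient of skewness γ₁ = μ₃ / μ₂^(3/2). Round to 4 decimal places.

σ = √μ₂ = √142.0864 = 11.92000
σ³ = μ₂^(3/2) = 1693.66989
γ₁ = μ₃/σ³ = -2212.195 / 1693.66989 ≈ -1.3062

-1.3062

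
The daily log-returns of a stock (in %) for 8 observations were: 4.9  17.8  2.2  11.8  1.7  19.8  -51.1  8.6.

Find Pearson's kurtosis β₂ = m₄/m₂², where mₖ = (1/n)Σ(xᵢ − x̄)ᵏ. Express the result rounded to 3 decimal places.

5.190

x̄ = 1.9625
Σ(xᵢ − x̄)² = 3534.2188 ⇒ m₂ = 441.77734
Σ(xᵢ − x̄)⁴ = 8103297.3550 ⇒ m₄ = 1012912.16937
m₂² = 195167.22145
β₂ = m₄/m₂² = 1012912.16937 / 195167.22145 ≈ 5.190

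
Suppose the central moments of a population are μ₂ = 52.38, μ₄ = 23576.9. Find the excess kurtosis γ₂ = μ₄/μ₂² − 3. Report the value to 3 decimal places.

μ₂² = 52.38² = 2743.66440
μ₄/μ₂² = 23576.9 / 2743.66440 = 8.59322
γ₂ = 8.59322 − 3 ≈ 5.593

5.593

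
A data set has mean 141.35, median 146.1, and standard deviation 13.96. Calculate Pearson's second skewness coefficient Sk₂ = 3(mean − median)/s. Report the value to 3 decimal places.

Sk₂ = 3(141.35 − 146.1) / 13.96 = 3 × -4.7500 / 13.96
    = -14.2500 / 13.96 ≈ -1.021

-1.021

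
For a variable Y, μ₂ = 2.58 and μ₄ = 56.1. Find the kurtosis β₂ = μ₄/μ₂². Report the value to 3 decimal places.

8.428

μ₂² = 2.58² = 6.65640
μ₄/μ₂² = 56.1 / 6.65640 = 8.42798
β₂ ≈ 8.428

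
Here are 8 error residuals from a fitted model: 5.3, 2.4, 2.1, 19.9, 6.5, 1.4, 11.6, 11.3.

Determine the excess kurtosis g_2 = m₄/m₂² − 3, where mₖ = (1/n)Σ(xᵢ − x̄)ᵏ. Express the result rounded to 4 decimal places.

-0.3367

x̄ = 7.5625
Σ(xᵢ − x̄)² = 283.1987 ⇒ m₂ = 35.39984
Σ(xᵢ − x̄)⁴ = 26700.2823 ⇒ m₄ = 3337.53529
m₂² = 1253.14894
g_2 = m₄/m₂² − 3 = 2.66332 − 3 ≈ -0.3367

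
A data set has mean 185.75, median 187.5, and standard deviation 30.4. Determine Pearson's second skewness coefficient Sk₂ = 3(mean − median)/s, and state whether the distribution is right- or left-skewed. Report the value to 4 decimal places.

-0.1727, left-skewed

Sk₂ = 3(185.75 − 187.5) / 30.4 = 3 × -1.7500 / 30.4
    = -5.2500 / 30.4 ≈ -0.1727
Sk₂ < 0 ⇒ mean < median ⇒ left-skewed (negative skew).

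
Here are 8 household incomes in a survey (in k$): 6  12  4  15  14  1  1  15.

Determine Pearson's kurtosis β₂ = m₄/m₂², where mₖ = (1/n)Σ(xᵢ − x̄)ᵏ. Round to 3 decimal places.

x̄ = 8.5000
Σ(xᵢ − x̄)² = 266.0000 ⇒ m₂ = 33.25000
Σ(xᵢ − x̄)⁴ = 11412.5000 ⇒ m₄ = 1426.56250
m₂² = 1105.56250
β₂ = m₄/m₂² = 1426.56250 / 1105.56250 ≈ 1.290

1.290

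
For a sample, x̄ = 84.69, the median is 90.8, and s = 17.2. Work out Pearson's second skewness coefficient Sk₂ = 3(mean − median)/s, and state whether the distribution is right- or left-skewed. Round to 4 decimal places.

-1.0657, left-skewed

Sk₂ = 3(84.69 − 90.8) / 17.2 = 3 × -6.1100 / 17.2
    = -18.3300 / 17.2 ≈ -1.0657
Sk₂ < 0 ⇒ mean < median ⇒ left-skewed (negative skew).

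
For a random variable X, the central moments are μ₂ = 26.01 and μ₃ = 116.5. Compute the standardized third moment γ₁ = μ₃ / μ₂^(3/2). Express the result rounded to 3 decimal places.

σ = √μ₂ = √26.01 = 5.10000
σ³ = μ₂^(3/2) = 132.65100
γ₁ = μ₃/σ³ = 116.5 / 132.65100 ≈ 0.878

0.878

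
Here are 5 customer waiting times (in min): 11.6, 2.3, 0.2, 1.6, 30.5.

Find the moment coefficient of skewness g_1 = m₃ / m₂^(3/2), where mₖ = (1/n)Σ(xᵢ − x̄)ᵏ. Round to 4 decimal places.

1.1041

x̄ = (11.6 + 2.3 + 0.2 + 1.6 + 30.5) / 5 = 9.2400
deviations (xᵢ − x̄): 2.3600, -6.9400, -9.0400, -7.6400, 21.2600
Σ(xᵢ − x̄)² = 645.8120 ⇒ m₂ = 645.8120/5 = 129.16240
Σ(xᵢ − x̄)³ = 8103.4382 ⇒ m₃ = 8103.4382/5 = 1620.68765
m₂^(3/2) = 129.16240^(1.5) = 1467.92599
g_1 = m₃ / m₂^(3/2) = 1620.68765 / 1467.92599 ≈ 1.1041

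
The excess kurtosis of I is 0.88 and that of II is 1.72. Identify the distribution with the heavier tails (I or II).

II

Higher excess kurtosis ⇒ heavier tails relative to the normal distribution.
0.88 vs 1.72: the larger is 1.72, so II has heavier tails.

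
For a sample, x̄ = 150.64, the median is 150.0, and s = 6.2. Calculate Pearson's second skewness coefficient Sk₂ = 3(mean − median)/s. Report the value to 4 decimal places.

0.3097

Sk₂ = 3(150.64 − 150.0) / 6.2 = 3 × 0.6400 / 6.2
    = 1.9200 / 6.2 ≈ 0.3097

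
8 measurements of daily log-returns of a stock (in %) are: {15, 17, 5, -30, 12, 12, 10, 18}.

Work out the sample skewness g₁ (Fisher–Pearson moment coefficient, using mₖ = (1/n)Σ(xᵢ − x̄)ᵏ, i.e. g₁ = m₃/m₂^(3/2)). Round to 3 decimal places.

x̄ = (15 + 17 + 5 - 30 + 12 + 12 + 10 + 18) / 8 = 7.3750
deviations (xᵢ − x̄): 7.6250, 9.6250, -2.3750, -37.3750, 4.6250, 4.6250, 2.6250, 10.6250
Σ(xᵢ − x̄)² = 1715.8750 ⇒ m₂ = 1715.8750/8 = 214.48438
Σ(xᵢ − x̄)³ = -49471.7813 ⇒ m₃ = -49471.7813/8 = -6183.97266
m₂^(3/2) = 214.48438^(1.5) = 3141.18482
g₁ = m₃ / m₂^(3/2) = -6183.97266 / 3141.18482 ≈ -1.969

-1.969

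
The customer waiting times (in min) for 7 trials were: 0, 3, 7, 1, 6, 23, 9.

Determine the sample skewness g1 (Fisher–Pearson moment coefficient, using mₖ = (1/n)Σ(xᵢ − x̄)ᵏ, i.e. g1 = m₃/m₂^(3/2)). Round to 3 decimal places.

x̄ = (0 + 3 + 7 + 1 + 6 + 23 + 9) / 7 = 7.0000
deviations (xᵢ − x̄): -7.0000, -4.0000, 0.0000, -6.0000, -1.0000, 16.0000, 2.0000
Σ(xᵢ − x̄)² = 362.0000 ⇒ m₂ = 362.0000/7 = 51.71429
Σ(xᵢ − x̄)³ = 3480.0000 ⇒ m₃ = 3480.0000/7 = 497.14286
m₂^(3/2) = 51.71429^(1.5) = 371.89111
g1 = m₃ / m₂^(3/2) = 497.14286 / 371.89111 ≈ 1.337

1.337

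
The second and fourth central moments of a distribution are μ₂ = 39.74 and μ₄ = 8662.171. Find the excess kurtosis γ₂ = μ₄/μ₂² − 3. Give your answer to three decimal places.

2.485

μ₂² = 39.74² = 1579.26760
μ₄/μ₂² = 8662.171 / 1579.26760 = 5.48493
γ₂ = 5.48493 − 3 ≈ 2.485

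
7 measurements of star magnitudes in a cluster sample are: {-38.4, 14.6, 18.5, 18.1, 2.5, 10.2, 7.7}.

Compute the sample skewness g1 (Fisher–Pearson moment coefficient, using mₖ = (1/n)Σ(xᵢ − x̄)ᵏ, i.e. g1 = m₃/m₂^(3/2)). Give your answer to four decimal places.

-1.7014

x̄ = (-38.4 + 14.6 + 18.5 + 18.1 + 2.5 + 10.2 + 7.7) / 7 = 4.7429
deviations (xᵢ − x̄): -43.1429, 9.8571, 13.7571, 13.3571, -2.2429, 5.4571, 2.9571
Σ(xᵢ − x̄)² = 2369.6971 ⇒ m₂ = 2369.6971/7 = 338.52816
Σ(xᵢ − x̄)³ = -74180.4649 ⇒ m₃ = -74180.4649/7 = -10597.20927
m₂^(3/2) = 338.52816^(1.5) = 6228.62533
g1 = m₃ / m₂^(3/2) = -10597.20927 / 6228.62533 ≈ -1.7014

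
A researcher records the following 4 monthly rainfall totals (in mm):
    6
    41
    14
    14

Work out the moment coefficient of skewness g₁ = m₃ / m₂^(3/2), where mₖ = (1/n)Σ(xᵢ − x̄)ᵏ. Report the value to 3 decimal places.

0.937

x̄ = (6 + 41 + 14 + 14) / 4 = 18.7500
deviations (xᵢ − x̄): -12.7500, 22.2500, -4.7500, -4.7500
Σ(xᵢ − x̄)² = 702.7500 ⇒ m₂ = 702.7500/4 = 175.68750
Σ(xᵢ − x̄)³ = 8728.1250 ⇒ m₃ = 8728.1250/4 = 2182.03125
m₂^(3/2) = 175.68750^(1.5) = 2328.68794
g₁ = m₃ / m₂^(3/2) = 2182.03125 / 2328.68794 ≈ 0.937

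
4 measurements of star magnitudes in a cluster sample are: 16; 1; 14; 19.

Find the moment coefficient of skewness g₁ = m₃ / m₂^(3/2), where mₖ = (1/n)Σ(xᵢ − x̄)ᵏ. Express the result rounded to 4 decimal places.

-0.9237

x̄ = (16 + 1 + 14 + 19) / 4 = 12.5000
deviations (xᵢ − x̄): 3.5000, -11.5000, 1.5000, 6.5000
Σ(xᵢ − x̄)² = 189.0000 ⇒ m₂ = 189.0000/4 = 47.25000
Σ(xᵢ − x̄)³ = -1200.0000 ⇒ m₃ = -1200.0000/4 = -300.00000
m₂^(3/2) = 47.25000^(1.5) = 324.79005
g₁ = m₃ / m₂^(3/2) = -300.00000 / 324.79005 ≈ -0.9237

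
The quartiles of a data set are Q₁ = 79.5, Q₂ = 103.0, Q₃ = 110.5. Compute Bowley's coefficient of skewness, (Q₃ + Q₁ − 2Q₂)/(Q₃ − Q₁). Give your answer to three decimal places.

-0.516

numerator: Q₃ + Q₁ − 2Q₂ = 110.5 + 79.5 − 2×103.0 = -16.0000
denominator: Q₃ − Q₁ = 110.5 − 79.5 = 31.0000
Bowley skewness = -16.0000 / 31.0000 ≈ -0.516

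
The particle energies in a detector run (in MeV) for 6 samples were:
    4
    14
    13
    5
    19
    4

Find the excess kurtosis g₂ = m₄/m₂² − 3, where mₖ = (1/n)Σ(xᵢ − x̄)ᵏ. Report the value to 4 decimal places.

-1.4943

x̄ = 9.8333
Σ(xᵢ − x̄)² = 202.8333 ⇒ m₂ = 33.80556
Σ(xᵢ − x̄)⁴ = 10324.1528 ⇒ m₄ = 1720.69213
m₂² = 1142.81559
g₂ = m₄/m₂² − 3 = 1.50566 − 3 ≈ -1.4943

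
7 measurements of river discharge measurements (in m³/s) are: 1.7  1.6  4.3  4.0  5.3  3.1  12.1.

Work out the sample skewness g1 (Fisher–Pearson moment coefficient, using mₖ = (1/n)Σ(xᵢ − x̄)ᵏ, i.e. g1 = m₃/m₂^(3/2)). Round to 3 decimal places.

1.455

x̄ = (1.7 + 1.6 + 4.3 + 4.0 + 5.3 + 3.1 + 12.1) / 7 = 4.5857
deviations (xᵢ − x̄): -2.8857, -2.9857, -0.2857, -0.5857, 0.7143, -1.4857, 7.5143
Σ(xᵢ − x̄)² = 76.8486 ⇒ m₂ = 76.8486/7 = 10.97837
Σ(xᵢ − x̄)³ = 370.5045 ⇒ m₃ = 370.5045/7 = 52.92922
m₂^(3/2) = 10.97837^(1.5) = 36.37530
g1 = m₃ / m₂^(3/2) = 52.92922 / 36.37530 ≈ 1.455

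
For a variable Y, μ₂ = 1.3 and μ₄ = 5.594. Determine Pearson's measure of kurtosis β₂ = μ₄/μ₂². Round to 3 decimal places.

3.310

μ₂² = 1.3² = 1.69000
μ₄/μ₂² = 5.594 / 1.69000 = 3.31006
β₂ ≈ 3.310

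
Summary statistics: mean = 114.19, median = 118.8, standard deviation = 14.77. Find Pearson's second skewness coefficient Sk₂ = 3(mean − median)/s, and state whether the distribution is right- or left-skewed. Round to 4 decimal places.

Sk₂ = 3(114.19 − 118.8) / 14.77 = 3 × -4.6100 / 14.77
    = -13.8300 / 14.77 ≈ -0.9364
Sk₂ < 0 ⇒ mean < median ⇒ left-skewed (negative skew).

-0.9364, left-skewed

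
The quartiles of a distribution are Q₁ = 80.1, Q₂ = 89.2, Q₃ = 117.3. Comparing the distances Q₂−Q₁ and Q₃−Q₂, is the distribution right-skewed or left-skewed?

right-skewed

Q₂ − Q₁ = 9.1;  Q₃ − Q₂ = 28.1
Q₃ − Q₂ > Q₂ − Q₁ ⇒ the upper half is more spread out ⇒ right-skewed.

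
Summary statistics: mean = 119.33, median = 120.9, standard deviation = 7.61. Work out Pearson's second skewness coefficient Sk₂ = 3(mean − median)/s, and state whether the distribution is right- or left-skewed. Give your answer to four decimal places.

Sk₂ = 3(119.33 − 120.9) / 7.61 = 3 × -1.5700 / 7.61
    = -4.7100 / 7.61 ≈ -0.6189
Sk₂ < 0 ⇒ mean < median ⇒ left-skewed (negative skew).

-0.6189, left-skewed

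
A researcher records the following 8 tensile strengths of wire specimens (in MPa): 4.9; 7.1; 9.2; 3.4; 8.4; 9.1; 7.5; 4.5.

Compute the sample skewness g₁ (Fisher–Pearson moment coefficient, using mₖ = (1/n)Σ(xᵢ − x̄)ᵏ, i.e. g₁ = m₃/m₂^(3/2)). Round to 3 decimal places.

x̄ = (4.9 + 7.1 + 9.2 + 3.4 + 8.4 + 9.1 + 7.5 + 4.5) / 8 = 6.7625
deviations (xᵢ − x̄): -1.8625, 0.3375, 2.4375, -3.3625, 1.6375, 2.3375, 0.7375, -2.2625
Σ(xᵢ − x̄)² = 34.6387 ⇒ m₂ = 34.6387/8 = 4.32984
Σ(xᵢ − x̄)³ = -23.9757 ⇒ m₃ = -23.9757/8 = -2.99696
m₂^(3/2) = 4.32984^(1.5) = 9.00966
g₁ = m₃ / m₂^(3/2) = -2.99696 / 9.00966 ≈ -0.333

-0.333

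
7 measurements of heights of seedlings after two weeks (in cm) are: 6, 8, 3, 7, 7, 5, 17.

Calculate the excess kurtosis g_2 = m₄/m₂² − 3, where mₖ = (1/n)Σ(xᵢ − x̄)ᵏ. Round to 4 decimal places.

x̄ = 7.5714
Σ(xᵢ − x̄)² = 119.7143 ⇒ m₂ = 17.10204
Σ(xᵢ − x̄)⁴ = 8389.6385 ⇒ m₄ = 1198.51978
m₂² = 292.47980
g_2 = m₄/m₂² − 3 = 4.09779 − 3 ≈ 1.0978

1.0978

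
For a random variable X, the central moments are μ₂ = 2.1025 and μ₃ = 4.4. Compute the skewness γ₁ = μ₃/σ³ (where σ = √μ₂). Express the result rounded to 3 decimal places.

1.443

σ = √μ₂ = √2.1025 = 1.45000
σ³ = μ₂^(3/2) = 3.04863
γ₁ = μ₃/σ³ = 4.4 / 3.04863 ≈ 1.443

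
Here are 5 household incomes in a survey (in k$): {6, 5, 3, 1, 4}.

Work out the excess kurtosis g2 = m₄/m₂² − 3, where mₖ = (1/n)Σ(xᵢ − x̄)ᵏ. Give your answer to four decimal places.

-1.0055

x̄ = 3.8000
Σ(xᵢ − x̄)² = 14.8000 ⇒ m₂ = 2.96000
Σ(xᵢ − x̄)⁴ = 87.3760 ⇒ m₄ = 17.47520
m₂² = 8.76160
g2 = m₄/m₂² − 3 = 1.99452 − 3 ≈ -1.0055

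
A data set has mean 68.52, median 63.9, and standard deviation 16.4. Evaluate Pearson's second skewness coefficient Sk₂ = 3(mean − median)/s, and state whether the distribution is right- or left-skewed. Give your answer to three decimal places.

0.845, right-skewed

Sk₂ = 3(68.52 − 63.9) / 16.4 = 3 × 4.6200 / 16.4
    = 13.8600 / 16.4 ≈ 0.845
Sk₂ > 0 ⇒ mean > median ⇒ right-skewed (positive skew).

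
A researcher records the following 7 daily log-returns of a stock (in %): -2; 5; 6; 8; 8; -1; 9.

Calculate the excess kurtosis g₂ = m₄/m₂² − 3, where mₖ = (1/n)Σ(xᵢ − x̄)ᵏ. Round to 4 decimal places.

x̄ = 4.7143
Σ(xᵢ − x̄)² = 119.4286 ⇒ m₂ = 17.06122
Σ(xᵢ − x̄)⁴ = 3671.7784 ⇒ m₄ = 524.53978
m₂² = 291.08538
g₂ = m₄/m₂² − 3 = 1.80201 − 3 ≈ -1.1980

-1.1980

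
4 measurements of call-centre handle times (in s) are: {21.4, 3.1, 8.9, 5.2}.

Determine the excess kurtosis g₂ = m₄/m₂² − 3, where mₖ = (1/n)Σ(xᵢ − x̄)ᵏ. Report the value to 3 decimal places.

x̄ = 9.6500
Σ(xᵢ − x̄)² = 201.3300 ⇒ m₂ = 50.33250
Σ(xᵢ − x̄)⁴ = 21294.3338 ⇒ m₄ = 5323.58346
m₂² = 2533.36056
g₂ = m₄/m₂² − 3 = 2.10139 − 3 ≈ -0.899

-0.899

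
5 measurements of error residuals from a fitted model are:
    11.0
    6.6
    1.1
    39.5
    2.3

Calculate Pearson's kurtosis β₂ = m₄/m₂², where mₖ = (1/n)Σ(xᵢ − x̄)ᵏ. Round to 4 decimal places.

2.9465

x̄ = 12.1000
Σ(xᵢ − x̄)² = 999.2600 ⇒ m₂ = 199.85200
Σ(xᵢ − x̄)⁴ = 588421.7858 ⇒ m₄ = 117684.35716
m₂² = 39940.82190
β₂ = m₄/m₂² = 117684.35716 / 39940.82190 ≈ 2.9465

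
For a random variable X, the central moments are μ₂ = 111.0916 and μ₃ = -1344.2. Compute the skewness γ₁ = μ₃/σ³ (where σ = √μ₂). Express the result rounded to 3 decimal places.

-1.148

σ = √μ₂ = √111.0916 = 10.54000
σ³ = μ₂^(3/2) = 1170.90546
γ₁ = μ₃/σ³ = -1344.2 / 1170.90546 ≈ -1.148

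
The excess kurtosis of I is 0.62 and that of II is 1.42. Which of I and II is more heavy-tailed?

Higher excess kurtosis ⇒ heavier tails relative to the normal distribution.
0.62 vs 1.42: the larger is 1.42, so II has heavier tails.

II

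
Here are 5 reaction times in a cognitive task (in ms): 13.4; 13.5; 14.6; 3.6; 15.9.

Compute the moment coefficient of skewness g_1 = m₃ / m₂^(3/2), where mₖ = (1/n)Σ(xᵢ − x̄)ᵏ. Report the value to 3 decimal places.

-1.338

x̄ = (13.4 + 13.5 + 14.6 + 3.6 + 15.9) / 5 = 12.2000
deviations (xᵢ − x̄): 1.2000, 1.3000, 2.4000, -8.6000, 3.7000
Σ(xᵢ − x̄)² = 96.5400 ⇒ m₂ = 96.5400/5 = 19.30800
Σ(xᵢ − x̄)³ = -567.6540 ⇒ m₃ = -567.6540/5 = -113.53080
m₂^(3/2) = 19.30800^(1.5) = 84.84103
g_1 = m₃ / m₂^(3/2) = -113.53080 / 84.84103 ≈ -1.338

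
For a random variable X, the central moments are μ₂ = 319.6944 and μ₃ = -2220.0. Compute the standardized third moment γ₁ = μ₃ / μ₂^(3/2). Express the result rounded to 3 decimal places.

σ = √μ₂ = √319.6944 = 17.88000
σ³ = μ₂^(3/2) = 5716.13587
γ₁ = μ₃/σ³ = -2220.0 / 5716.13587 ≈ -0.388

-0.388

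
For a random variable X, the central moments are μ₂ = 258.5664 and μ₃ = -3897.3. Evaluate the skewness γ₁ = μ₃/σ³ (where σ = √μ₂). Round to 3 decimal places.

-0.937

σ = √μ₂ = √258.5664 = 16.08000
σ³ = μ₂^(3/2) = 4157.74771
γ₁ = μ₃/σ³ = -3897.3 / 4157.74771 ≈ -0.937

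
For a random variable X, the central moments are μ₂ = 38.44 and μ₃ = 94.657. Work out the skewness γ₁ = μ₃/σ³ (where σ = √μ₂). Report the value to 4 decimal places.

σ = √μ₂ = √38.44 = 6.20000
σ³ = μ₂^(3/2) = 238.32800
γ₁ = μ₃/σ³ = 94.657 / 238.32800 ≈ 0.3972

0.3972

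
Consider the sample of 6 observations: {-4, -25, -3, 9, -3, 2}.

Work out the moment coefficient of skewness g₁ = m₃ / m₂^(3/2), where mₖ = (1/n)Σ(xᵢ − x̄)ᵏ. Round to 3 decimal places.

-1.017

x̄ = (-4 - 25 - 3 + 9 - 3 + 2) / 6 = -4.0000
deviations (xᵢ − x̄): 0.0000, -21.0000, 1.0000, 13.0000, 1.0000, 6.0000
Σ(xᵢ − x̄)² = 648.0000 ⇒ m₂ = 648.0000/6 = 108.00000
Σ(xᵢ − x̄)³ = -6846.0000 ⇒ m₃ = -6846.0000/6 = -1141.00000
m₂^(3/2) = 108.00000^(1.5) = 1122.36892
g₁ = m₃ / m₂^(3/2) = -1141.00000 / 1122.36892 ≈ -1.017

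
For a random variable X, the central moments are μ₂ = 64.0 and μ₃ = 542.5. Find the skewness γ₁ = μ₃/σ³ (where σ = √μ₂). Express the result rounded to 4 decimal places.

1.0596

σ = √μ₂ = √64.0 = 8.00000
σ³ = μ₂^(3/2) = 512.00000
γ₁ = μ₃/σ³ = 542.5 / 512.00000 ≈ 1.0596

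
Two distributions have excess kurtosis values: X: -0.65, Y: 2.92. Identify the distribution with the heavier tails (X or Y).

Higher excess kurtosis ⇒ heavier tails relative to the normal distribution.
-0.65 vs 2.92: the larger is 2.92, so Y has heavier tails. (Y is leptokurtic — heavier-than-normal tails; the other is platykurtic.)

Y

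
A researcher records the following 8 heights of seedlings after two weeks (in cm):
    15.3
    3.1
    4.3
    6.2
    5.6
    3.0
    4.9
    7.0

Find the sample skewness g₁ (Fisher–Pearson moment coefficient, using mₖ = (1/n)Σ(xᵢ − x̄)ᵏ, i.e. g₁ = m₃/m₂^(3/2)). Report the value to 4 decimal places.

x̄ = (15.3 + 3.1 + 4.3 + 6.2 + 5.6 + 3.0 + 4.9 + 7.0) / 8 = 6.1750
deviations (xᵢ − x̄): 9.1250, -3.0750, -1.8750, 0.0250, -0.5750, -3.1750, -1.2750, 0.8250
Σ(xᵢ − x̄)² = 108.9550 ⇒ m₂ = 108.9550/8 = 13.61938
Σ(xᵢ − x̄)³ = 690.4238 ⇒ m₃ = 690.4238/8 = 86.30297
m₂^(3/2) = 13.61938^(1.5) = 50.26154
g₁ = m₃ / m₂^(3/2) = 86.30297 / 50.26154 ≈ 1.7171

1.7171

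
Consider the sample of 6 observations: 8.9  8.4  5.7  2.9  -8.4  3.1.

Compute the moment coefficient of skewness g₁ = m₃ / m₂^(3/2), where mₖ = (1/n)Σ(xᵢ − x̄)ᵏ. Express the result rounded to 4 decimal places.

x̄ = (8.9 + 8.4 + 5.7 + 2.9 - 8.4 + 3.1) / 6 = 3.4333
deviations (xᵢ − x̄): 5.4667, 4.9667, 2.2667, -0.5333, -11.8333, -0.3333
Σ(xᵢ − x̄)² = 200.1133 ⇒ m₂ = 200.1133/6 = 33.35222
Σ(xᵢ − x̄)³ = -1359.6536 ⇒ m₃ = -1359.6536/6 = -226.60893
m₂^(3/2) = 33.35222^(1.5) = 192.61370
g₁ = m₃ / m₂^(3/2) = -226.60893 / 192.61370 ≈ -1.1765

-1.1765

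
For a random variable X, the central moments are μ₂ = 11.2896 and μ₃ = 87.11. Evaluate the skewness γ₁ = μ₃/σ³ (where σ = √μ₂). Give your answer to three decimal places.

2.296

σ = √μ₂ = √11.2896 = 3.36000
σ³ = μ₂^(3/2) = 37.93306
γ₁ = μ₃/σ³ = 87.11 / 37.93306 ≈ 2.296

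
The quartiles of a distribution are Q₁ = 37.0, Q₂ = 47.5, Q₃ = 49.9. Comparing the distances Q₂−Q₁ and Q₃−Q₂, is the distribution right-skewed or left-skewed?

left-skewed

Q₂ − Q₁ = 10.5;  Q₃ − Q₂ = 2.4
Q₂ − Q₁ > Q₃ − Q₂ ⇒ the lower half is more spread out ⇒ left-skewed.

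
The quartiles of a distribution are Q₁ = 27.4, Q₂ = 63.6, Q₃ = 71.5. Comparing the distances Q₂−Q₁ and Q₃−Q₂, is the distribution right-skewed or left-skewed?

Q₂ − Q₁ = 36.2;  Q₃ − Q₂ = 7.9
Q₂ − Q₁ > Q₃ − Q₂ ⇒ the lower half is more spread out ⇒ left-skewed.

left-skewed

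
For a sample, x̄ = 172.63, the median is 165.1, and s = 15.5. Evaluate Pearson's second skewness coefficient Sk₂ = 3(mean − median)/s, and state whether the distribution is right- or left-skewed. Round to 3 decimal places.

1.457, right-skewed

Sk₂ = 3(172.63 − 165.1) / 15.5 = 3 × 7.5300 / 15.5
    = 22.5900 / 15.5 ≈ 1.457
Sk₂ > 0 ⇒ mean > median ⇒ right-skewed (positive skew).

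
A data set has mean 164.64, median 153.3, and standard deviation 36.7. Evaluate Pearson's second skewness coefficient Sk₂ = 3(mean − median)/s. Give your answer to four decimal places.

0.9270

Sk₂ = 3(164.64 − 153.3) / 36.7 = 3 × 11.3400 / 36.7
    = 34.0200 / 36.7 ≈ 0.9270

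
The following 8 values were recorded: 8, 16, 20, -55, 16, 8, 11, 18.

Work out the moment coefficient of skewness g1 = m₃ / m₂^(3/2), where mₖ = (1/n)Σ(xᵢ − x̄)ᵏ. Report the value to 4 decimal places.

-2.1214

x̄ = (8 + 16 + 20 - 55 + 16 + 8 + 11 + 18) / 8 = 5.2500
deviations (xᵢ − x̄): 2.7500, 10.7500, 14.7500, -60.2500, 10.7500, 2.7500, 5.7500, 12.7500
Σ(xᵢ − x̄)² = 4289.5000 ⇒ m₂ = 4289.5000/8 = 536.18750
Σ(xᵢ − x̄)³ = -210713.2500 ⇒ m₃ = -210713.2500/8 = -26339.15625
m₂^(3/2) = 536.18750^(1.5) = 12415.80914
g1 = m₃ / m₂^(3/2) = -26339.15625 / 12415.80914 ≈ -2.1214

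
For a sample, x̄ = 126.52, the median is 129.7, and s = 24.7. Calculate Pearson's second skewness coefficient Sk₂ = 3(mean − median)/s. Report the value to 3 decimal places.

-0.386

Sk₂ = 3(126.52 − 129.7) / 24.7 = 3 × -3.1800 / 24.7
    = -9.5400 / 24.7 ≈ -0.386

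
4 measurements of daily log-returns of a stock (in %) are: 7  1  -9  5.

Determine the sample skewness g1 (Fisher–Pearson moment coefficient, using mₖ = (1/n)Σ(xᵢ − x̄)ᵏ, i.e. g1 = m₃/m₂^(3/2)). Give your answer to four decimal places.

x̄ = (7 + 1 - 9 + 5) / 4 = 1.0000
deviations (xᵢ − x̄): 6.0000, 0.0000, -10.0000, 4.0000
Σ(xᵢ − x̄)² = 152.0000 ⇒ m₂ = 152.0000/4 = 38.00000
Σ(xᵢ − x̄)³ = -720.0000 ⇒ m₃ = -720.0000/4 = -180.00000
m₂^(3/2) = 38.00000^(1.5) = 234.24773
g1 = m₃ / m₂^(3/2) = -180.00000 / 234.24773 ≈ -0.7684

-0.7684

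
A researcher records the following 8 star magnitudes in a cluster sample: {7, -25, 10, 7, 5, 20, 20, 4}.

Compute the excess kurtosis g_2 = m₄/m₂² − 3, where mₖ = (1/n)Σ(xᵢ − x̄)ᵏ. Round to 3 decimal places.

1.228

x̄ = 6.0000
Σ(xᵢ − x̄)² = 1376.0000 ⇒ m₂ = 172.00000
Σ(xᵢ − x̄)⁴ = 1000628.0000 ⇒ m₄ = 125078.50000
m₂² = 29584.00000
g_2 = m₄/m₂² − 3 = 4.22791 − 3 ≈ 1.228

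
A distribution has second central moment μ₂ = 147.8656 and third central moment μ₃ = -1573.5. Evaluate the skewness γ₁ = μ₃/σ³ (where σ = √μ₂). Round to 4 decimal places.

σ = √μ₂ = √147.8656 = 12.16000
σ³ = μ₂^(3/2) = 1798.04570
γ₁ = μ₃/σ³ = -1573.5 / 1798.04570 ≈ -0.8751

-0.8751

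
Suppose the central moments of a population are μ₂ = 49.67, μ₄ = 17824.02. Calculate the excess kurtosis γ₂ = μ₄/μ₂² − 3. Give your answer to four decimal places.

4.2247

μ₂² = 49.67² = 2467.10890
μ₄/μ₂² = 17824.02 / 2467.10890 = 7.22466
γ₂ = 7.22466 − 3 ≈ 4.2247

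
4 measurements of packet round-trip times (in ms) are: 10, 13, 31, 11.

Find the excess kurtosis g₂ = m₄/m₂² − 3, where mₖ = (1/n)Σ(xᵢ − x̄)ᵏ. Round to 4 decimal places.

x̄ = 16.2500
Σ(xᵢ − x̄)² = 294.7500 ⇒ m₂ = 73.68750
Σ(xᵢ − x̄)⁴ = 49730.5781 ⇒ m₄ = 12432.64453
m₂² = 5429.84766
g₂ = m₄/m₂² − 3 = 2.28969 − 3 ≈ -0.7103

-0.7103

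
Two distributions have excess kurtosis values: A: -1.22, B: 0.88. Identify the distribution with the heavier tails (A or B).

Higher excess kurtosis ⇒ heavier tails relative to the normal distribution.
-1.22 vs 0.88: the larger is 0.88, so B has heavier tails. (B is leptokurtic — heavier-than-normal tails; the other is platykurtic.)

B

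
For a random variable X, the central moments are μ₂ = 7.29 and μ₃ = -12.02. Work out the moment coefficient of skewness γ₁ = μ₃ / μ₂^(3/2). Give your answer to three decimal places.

-0.611

σ = √μ₂ = √7.29 = 2.70000
σ³ = μ₂^(3/2) = 19.68300
γ₁ = μ₃/σ³ = -12.02 / 19.68300 ≈ -0.611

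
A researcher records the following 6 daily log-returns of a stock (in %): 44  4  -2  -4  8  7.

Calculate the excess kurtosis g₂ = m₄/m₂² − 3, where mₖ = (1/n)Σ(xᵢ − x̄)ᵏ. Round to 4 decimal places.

0.6980

x̄ = 9.5000
Σ(xᵢ − x̄)² = 1543.5000 ⇒ m₂ = 257.25000
Σ(xᵢ − x̄)⁴ = 1468359.3750 ⇒ m₄ = 244726.56250
m₂² = 66177.56250
g₂ = m₄/m₂² − 3 = 3.69803 − 3 ≈ 0.6980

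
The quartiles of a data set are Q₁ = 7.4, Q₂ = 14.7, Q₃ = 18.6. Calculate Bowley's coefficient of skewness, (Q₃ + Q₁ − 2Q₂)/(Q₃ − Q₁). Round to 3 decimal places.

-0.304

numerator: Q₃ + Q₁ − 2Q₂ = 18.6 + 7.4 − 2×14.7 = -3.4000
denominator: Q₃ − Q₁ = 18.6 − 7.4 = 11.2000
Bowley skewness = -3.4000 / 11.2000 ≈ -0.304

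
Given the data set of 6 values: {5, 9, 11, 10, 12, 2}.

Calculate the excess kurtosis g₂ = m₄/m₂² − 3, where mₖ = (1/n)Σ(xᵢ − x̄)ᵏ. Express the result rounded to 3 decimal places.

x̄ = 8.1667
Σ(xᵢ − x̄)² = 74.8333 ⇒ m₂ = 12.47222
Σ(xᵢ − x̄)⁴ = 1838.8194 ⇒ m₄ = 306.46991
m₂² = 155.55633
g₂ = m₄/m₂² − 3 = 1.97015 − 3 ≈ -1.030

-1.030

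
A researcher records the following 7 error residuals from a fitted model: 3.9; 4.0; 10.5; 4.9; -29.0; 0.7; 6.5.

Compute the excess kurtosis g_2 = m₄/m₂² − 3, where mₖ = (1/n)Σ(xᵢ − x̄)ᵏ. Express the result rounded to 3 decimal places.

1.721

x̄ = 0.2143
Σ(xᵢ − x̄)² = 1048.8886 ⇒ m₂ = 149.84122
Σ(xᵢ − x̄)⁴ = 742044.5894 ⇒ m₄ = 106006.36991
m₂² = 22452.39256
g_2 = m₄/m₂² − 3 = 4.72138 − 3 ≈ 1.721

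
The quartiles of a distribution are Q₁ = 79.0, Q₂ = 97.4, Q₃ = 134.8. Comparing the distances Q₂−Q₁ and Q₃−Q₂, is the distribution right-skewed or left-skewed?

Q₂ − Q₁ = 18.4;  Q₃ − Q₂ = 37.4
Q₃ − Q₂ > Q₂ − Q₁ ⇒ the upper half is more spread out ⇒ right-skewed.

right-skewed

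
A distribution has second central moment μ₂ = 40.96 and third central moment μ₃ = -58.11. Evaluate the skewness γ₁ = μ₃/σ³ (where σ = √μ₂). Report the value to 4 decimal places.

-0.2217

σ = √μ₂ = √40.96 = 6.40000
σ³ = μ₂^(3/2) = 262.14400
γ₁ = μ₃/σ³ = -58.11 / 262.14400 ≈ -0.2217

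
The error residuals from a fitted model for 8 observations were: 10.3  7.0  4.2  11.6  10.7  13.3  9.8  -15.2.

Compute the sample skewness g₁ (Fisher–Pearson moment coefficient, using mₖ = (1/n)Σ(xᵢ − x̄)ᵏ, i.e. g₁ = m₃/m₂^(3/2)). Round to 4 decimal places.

x̄ = (10.3 + 7.0 + 4.2 + 11.6 + 10.7 + 13.3 + 9.8 - 15.2) / 8 = 6.4625
deviations (xᵢ − x̄): 3.8375, 0.5375, -2.2625, 5.1375, 4.2375, 6.8375, 3.3375, -21.6625
Σ(xᵢ − x̄)² = 591.6388 ⇒ m₂ = 591.6388/8 = 73.95484
Σ(xᵢ − x̄)³ = -9551.8152 ⇒ m₃ = -9551.8152/8 = -1193.97690
m₂^(3/2) = 73.95484^(1.5) = 635.98949
g₁ = m₃ / m₂^(3/2) = -1193.97690 / 635.98949 ≈ -1.8774

-1.8774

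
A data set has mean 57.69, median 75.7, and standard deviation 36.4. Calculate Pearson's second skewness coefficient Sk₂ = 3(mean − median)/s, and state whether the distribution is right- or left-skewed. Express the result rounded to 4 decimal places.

Sk₂ = 3(57.69 − 75.7) / 36.4 = 3 × -18.0100 / 36.4
    = -54.0300 / 36.4 ≈ -1.4843
Sk₂ < 0 ⇒ mean < median ⇒ left-skewed (negative skew).

-1.4843, left-skewed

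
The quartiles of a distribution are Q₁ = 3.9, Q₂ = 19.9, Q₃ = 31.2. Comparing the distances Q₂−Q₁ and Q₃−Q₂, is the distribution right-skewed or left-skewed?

left-skewed

Q₂ − Q₁ = 16.0;  Q₃ − Q₂ = 11.3
Q₂ − Q₁ > Q₃ − Q₂ ⇒ the lower half is more spread out ⇒ left-skewed.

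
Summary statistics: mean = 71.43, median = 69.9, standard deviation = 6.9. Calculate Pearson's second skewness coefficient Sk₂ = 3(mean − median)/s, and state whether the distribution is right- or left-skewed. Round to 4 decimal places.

0.6652, right-skewed

Sk₂ = 3(71.43 − 69.9) / 6.9 = 3 × 1.5300 / 6.9
    = 4.5900 / 6.9 ≈ 0.6652
Sk₂ > 0 ⇒ mean > median ⇒ right-skewed (positive skew).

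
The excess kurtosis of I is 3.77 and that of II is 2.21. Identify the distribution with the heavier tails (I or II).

Higher excess kurtosis ⇒ heavier tails relative to the normal distribution.
3.77 vs 2.21: the larger is 3.77, so I has heavier tails.

I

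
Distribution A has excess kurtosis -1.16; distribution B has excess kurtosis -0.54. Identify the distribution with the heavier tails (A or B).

Higher excess kurtosis ⇒ heavier tails relative to the normal distribution.
-1.16 vs -0.54: the larger is -0.54, so B has heavier tails.

B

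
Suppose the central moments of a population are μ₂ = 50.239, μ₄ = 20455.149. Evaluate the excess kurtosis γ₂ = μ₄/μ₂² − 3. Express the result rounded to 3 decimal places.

5.104

μ₂² = 50.239² = 2523.95712
μ₄/μ₂² = 20455.149 / 2523.95712 = 8.10440
γ₂ = 8.10440 − 3 ≈ 5.104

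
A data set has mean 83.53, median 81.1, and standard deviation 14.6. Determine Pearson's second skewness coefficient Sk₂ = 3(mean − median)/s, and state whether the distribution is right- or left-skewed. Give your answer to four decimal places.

0.4993, right-skewed

Sk₂ = 3(83.53 − 81.1) / 14.6 = 3 × 2.4300 / 14.6
    = 7.2900 / 14.6 ≈ 0.4993
Sk₂ > 0 ⇒ mean > median ⇒ right-skewed (positive skew).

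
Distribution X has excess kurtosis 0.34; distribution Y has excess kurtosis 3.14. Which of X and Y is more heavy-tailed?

Y

Higher excess kurtosis ⇒ heavier tails relative to the normal distribution.
0.34 vs 3.14: the larger is 3.14, so Y has heavier tails.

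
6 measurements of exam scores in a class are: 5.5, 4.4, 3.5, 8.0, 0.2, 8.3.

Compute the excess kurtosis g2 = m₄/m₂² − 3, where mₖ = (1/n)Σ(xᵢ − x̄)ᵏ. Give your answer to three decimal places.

-0.904

x̄ = 4.9833
Σ(xᵢ − x̄)² = 45.7883 ⇒ m₂ = 7.63139
Σ(xᵢ − x̄)⁴ = 732.3565 ⇒ m₄ = 122.05942
m₂² = 58.23810
g2 = m₄/m₂² − 3 = 2.09587 − 3 ≈ -0.904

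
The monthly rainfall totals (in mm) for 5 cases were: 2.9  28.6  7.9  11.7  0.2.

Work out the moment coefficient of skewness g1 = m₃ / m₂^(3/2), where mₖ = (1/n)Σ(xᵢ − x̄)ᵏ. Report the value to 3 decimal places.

0.950

x̄ = (2.9 + 28.6 + 7.9 + 11.7 + 0.2) / 5 = 10.2600
deviations (xᵢ − x̄): -7.3600, 18.3400, -2.3600, 1.4400, -10.0600
Σ(xᵢ − x̄)² = 499.3720 ⇒ m₂ = 499.3720/5 = 99.87440
Σ(xᵢ − x̄)³ = 4741.8070 ⇒ m₃ = 4741.8070/5 = 948.36139
m₂^(3/2) = 99.87440^(1.5) = 998.11659
g1 = m₃ / m₂^(3/2) = 948.36139 / 998.11659 ≈ 0.950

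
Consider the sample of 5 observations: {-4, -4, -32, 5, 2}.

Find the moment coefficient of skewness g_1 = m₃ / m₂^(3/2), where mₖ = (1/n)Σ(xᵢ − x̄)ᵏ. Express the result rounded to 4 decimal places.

x̄ = (-4 - 4 - 32 + 5 + 2) / 5 = -6.6000
deviations (xᵢ − x̄): 2.6000, 2.6000, -25.4000, 11.6000, 8.6000
Σ(xᵢ − x̄)² = 867.2000 ⇒ m₂ = 867.2000/5 = 173.44000
Σ(xᵢ − x̄)³ = -14154.9600 ⇒ m₃ = -14154.9600/5 = -2830.99200
m₂^(3/2) = 173.44000^(1.5) = 2284.14620
g_1 = m₃ / m₂^(3/2) = -2830.99200 / 2284.14620 ≈ -1.2394

-1.2394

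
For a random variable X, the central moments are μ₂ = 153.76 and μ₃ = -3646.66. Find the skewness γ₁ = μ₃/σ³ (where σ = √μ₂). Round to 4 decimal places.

σ = √μ₂ = √153.76 = 12.40000
σ³ = μ₂^(3/2) = 1906.62400
γ₁ = μ₃/σ³ = -3646.66 / 1906.62400 ≈ -1.9126

-1.9126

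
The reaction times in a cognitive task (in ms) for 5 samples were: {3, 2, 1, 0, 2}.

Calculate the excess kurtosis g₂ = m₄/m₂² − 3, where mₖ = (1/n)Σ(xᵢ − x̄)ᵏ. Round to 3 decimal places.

x̄ = 1.6000
Σ(xᵢ − x̄)² = 5.2000 ⇒ m₂ = 1.04000
Σ(xᵢ − x̄)⁴ = 10.5760 ⇒ m₄ = 2.11520
m₂² = 1.08160
g₂ = m₄/m₂² − 3 = 1.95562 − 3 ≈ -1.044

-1.044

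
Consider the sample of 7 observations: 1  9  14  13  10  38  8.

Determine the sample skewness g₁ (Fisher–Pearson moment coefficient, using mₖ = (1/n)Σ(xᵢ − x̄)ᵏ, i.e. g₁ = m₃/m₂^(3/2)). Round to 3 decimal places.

1.464

x̄ = (1 + 9 + 14 + 13 + 10 + 38 + 8) / 7 = 13.2857
deviations (xᵢ − x̄): -12.2857, -4.2857, 0.7143, -0.2857, -3.2857, 24.7143, -5.2857
Σ(xᵢ − x̄)² = 819.4286 ⇒ m₂ = 819.4286/7 = 117.06122
Σ(xᵢ − x̄)³ = 12979.4694 ⇒ m₃ = 12979.4694/7 = 1854.20991
m₂^(3/2) = 117.06122^(1.5) = 1266.54199
g₁ = m₃ / m₂^(3/2) = 1854.20991 / 1266.54199 ≈ 1.464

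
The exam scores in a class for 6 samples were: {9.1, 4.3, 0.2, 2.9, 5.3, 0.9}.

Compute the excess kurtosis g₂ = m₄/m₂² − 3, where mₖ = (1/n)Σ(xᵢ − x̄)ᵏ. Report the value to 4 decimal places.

x̄ = 3.7833
Σ(xᵢ − x̄)² = 52.7683 ⇒ m₂ = 8.79472
Σ(xᵢ − x̄)⁴ = 1038.9804 ⇒ m₄ = 173.16340
m₂² = 77.34714
g₂ = m₄/m₂² − 3 = 2.23878 − 3 ≈ -0.7612

-0.7612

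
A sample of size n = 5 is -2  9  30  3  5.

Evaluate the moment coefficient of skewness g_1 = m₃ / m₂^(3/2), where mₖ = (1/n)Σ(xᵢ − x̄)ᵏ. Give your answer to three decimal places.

x̄ = (-2 + 9 + 30 + 3 + 5) / 5 = 9.0000
deviations (xᵢ − x̄): -11.0000, 0.0000, 21.0000, -6.0000, -4.0000
Σ(xᵢ − x̄)² = 614.0000 ⇒ m₂ = 614.0000/5 = 122.80000
Σ(xᵢ − x̄)³ = 7650.0000 ⇒ m₃ = 7650.0000/5 = 1530.00000
m₂^(3/2) = 122.80000^(1.5) = 1360.81018
g_1 = m₃ / m₂^(3/2) = 1530.00000 / 1360.81018 ≈ 1.124

1.124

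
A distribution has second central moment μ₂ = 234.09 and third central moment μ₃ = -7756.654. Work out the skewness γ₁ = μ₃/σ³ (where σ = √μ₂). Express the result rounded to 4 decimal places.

σ = √μ₂ = √234.09 = 15.30000
σ³ = μ₂^(3/2) = 3581.57700
γ₁ = μ₃/σ³ = -7756.654 / 3581.57700 ≈ -2.1657

-2.1657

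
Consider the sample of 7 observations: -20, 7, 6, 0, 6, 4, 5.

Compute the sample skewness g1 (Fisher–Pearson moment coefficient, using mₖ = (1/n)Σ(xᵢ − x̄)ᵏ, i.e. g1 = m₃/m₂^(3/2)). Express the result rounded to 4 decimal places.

x̄ = (-20 + 7 + 6 + 0 + 6 + 4 + 5) / 7 = 1.1429
deviations (xᵢ − x̄): -21.1429, 5.8571, 4.8571, -1.1429, 4.8571, 2.8571, 3.8571
Σ(xᵢ − x̄)² = 552.8571 ⇒ m₂ = 552.8571/7 = 78.97959
Σ(xᵢ − x̄)³ = -8941.9592 ⇒ m₃ = -8941.9592/7 = -1277.42274
m₂^(3/2) = 78.97959^(1.5) = 701.89529
g1 = m₃ / m₂^(3/2) = -1277.42274 / 701.89529 ≈ -1.8200

-1.8200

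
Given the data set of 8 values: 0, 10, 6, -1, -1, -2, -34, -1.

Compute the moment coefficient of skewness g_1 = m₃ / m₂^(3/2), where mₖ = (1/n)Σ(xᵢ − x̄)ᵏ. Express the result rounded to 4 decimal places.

x̄ = (0 + 10 + 6 - 1 - 1 - 2 - 34 - 1) / 8 = -2.8750
deviations (xᵢ − x̄): 2.8750, 12.8750, 8.8750, 1.8750, 1.8750, 0.8750, -31.1250, 1.8750
Σ(xᵢ − x̄)² = 1232.8750 ⇒ m₂ = 1232.8750/8 = 154.10938
Σ(xᵢ − x̄)³ = -27275.3438 ⇒ m₃ = -27275.3438/8 = -3409.41797
m₂^(3/2) = 154.10938^(1.5) = 1913.12607
g_1 = m₃ / m₂^(3/2) = -3409.41797 / 1913.12607 ≈ -1.7821

-1.7821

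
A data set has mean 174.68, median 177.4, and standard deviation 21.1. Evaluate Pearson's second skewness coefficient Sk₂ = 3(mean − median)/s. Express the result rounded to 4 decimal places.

Sk₂ = 3(174.68 − 177.4) / 21.1 = 3 × -2.7200 / 21.1
    = -8.1600 / 21.1 ≈ -0.3867

-0.3867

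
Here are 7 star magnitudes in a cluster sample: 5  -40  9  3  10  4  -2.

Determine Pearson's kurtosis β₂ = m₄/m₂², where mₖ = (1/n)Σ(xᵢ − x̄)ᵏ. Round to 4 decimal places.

x̄ = -1.5714
Σ(xᵢ − x̄)² = 1817.7143 ⇒ m₂ = 259.67347
Σ(xᵢ − x̄)⁴ = 2214488.6181 ⇒ m₄ = 316355.51687
m₂² = 67430.31070
β₂ = m₄/m₂² = 316355.51687 / 67430.31070 ≈ 4.6916

4.6916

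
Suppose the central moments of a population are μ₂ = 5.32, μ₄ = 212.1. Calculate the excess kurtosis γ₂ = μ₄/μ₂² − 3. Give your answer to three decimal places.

μ₂² = 5.32² = 28.30240
μ₄/μ₂² = 212.1 / 28.30240 = 7.49406
γ₂ = 7.49406 − 3 ≈ 4.494

4.494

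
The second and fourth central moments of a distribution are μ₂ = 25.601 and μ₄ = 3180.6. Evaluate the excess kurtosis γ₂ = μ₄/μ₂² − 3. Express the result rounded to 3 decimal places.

μ₂² = 25.601² = 655.41120
μ₄/μ₂² = 3180.6 / 655.41120 = 4.85283
γ₂ = 4.85283 − 3 ≈ 1.853

1.853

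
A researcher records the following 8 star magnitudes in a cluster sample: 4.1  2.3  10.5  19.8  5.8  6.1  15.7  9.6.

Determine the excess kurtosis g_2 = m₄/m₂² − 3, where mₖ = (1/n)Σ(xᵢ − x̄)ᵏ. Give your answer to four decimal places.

x̄ = 9.2375
Σ(xᵢ − x̄)² = 251.2388 ⇒ m₂ = 31.40484
Σ(xᵢ − x̄)⁴ = 17443.4045 ⇒ m₄ = 2180.42557
m₂² = 986.26421
g_2 = m₄/m₂² − 3 = 2.21079 − 3 ≈ -0.7892

-0.7892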